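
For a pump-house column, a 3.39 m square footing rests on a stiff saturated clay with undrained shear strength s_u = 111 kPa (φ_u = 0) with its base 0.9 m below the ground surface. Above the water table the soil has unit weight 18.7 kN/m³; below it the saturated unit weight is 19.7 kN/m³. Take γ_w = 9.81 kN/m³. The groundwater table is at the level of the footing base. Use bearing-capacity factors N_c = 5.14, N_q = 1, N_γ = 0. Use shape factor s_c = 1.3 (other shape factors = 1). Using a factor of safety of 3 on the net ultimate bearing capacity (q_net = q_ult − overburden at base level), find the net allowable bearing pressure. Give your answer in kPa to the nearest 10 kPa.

Effective surcharge at the founding depth q = γ·D_f = 18.7 × 0.9 = 16.83 kPa.
q_ult = c·N_c·s_c + q·N_q
     = 111 × 5.14 × 1.3 + 16.83 × 1
     = 741.7 + 16.83 = 758.53 kPa.
q_net = 758.53 − 16.83 = 741.7 kPa.
q_all(net) = 741.7 / 3 = 247.23 kPa.

q_all(net) ≈ 250 kPa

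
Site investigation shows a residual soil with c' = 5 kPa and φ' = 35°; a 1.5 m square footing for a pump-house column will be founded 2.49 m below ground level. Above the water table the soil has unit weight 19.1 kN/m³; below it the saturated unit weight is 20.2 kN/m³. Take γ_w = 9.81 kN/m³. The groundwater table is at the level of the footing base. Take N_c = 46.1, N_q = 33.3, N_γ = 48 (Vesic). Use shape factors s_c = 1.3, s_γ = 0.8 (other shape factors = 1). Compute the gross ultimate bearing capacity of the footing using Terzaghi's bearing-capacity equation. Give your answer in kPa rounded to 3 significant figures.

Overburden at base level: q = 19.1 × 2.49 = 47.559 kPa.
Below the base the soil is submerged, so the ½γBN_γ term uses γ' = 20.2 − 9.81 = 10.39 kN/m³.
Cohesion term c·N_c·s_c = 5 × 46.1 × 1.3 = 299.65 kPa; surcharge term q·N_q = 47.559 × 33.3 = 1583.7 kPa; self-weight term 0.5·γ·B·N_γ·s_γ = 0.5 × 10.39 × 1.5 × 48 × 0.8 = 299.23 kPa.
q_ult = 299.65 + 1583.7 + 299.23 = 2182.6 kPa.

q_ult ≈ 2180 kPa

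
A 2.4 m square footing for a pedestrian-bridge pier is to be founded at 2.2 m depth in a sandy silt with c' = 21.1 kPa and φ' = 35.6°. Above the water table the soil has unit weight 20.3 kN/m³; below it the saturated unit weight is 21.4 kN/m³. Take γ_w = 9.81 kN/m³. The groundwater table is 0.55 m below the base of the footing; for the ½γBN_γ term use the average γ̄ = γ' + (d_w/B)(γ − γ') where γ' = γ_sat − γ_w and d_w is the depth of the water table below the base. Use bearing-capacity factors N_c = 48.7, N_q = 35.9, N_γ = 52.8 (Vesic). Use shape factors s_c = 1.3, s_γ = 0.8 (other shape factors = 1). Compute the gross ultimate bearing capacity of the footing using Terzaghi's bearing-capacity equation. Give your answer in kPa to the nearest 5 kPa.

q_ult ≈ 3630 kPa

Overburden at base level: q = 20.3 × 2.2 = 44.66 kPa.
The water table is 0.55 m below the base (< B = 2.4 m), so the ½γBN_γ term uses γ̄ = γ' + (d_w/B)(γ − γ') = 11.59 + (0.55/2.4)(20.3 − 11.59) = 13.586 kN/m³.
Cohesion term c·N_c·s_c = 21.1 × 48.7 × 1.3 = 1335.8 kPa; surcharge term q·N_q = 44.66 × 35.9 = 1603.3 kPa; self-weight term 0.5·γ·B·N_γ·s_γ = 0.5 × 13.586 × 2.4 × 52.8 × 0.8 = 688.65 kPa.
q_ult = 1335.8 + 1603.3 + 688.65 = 3627.8 kPa.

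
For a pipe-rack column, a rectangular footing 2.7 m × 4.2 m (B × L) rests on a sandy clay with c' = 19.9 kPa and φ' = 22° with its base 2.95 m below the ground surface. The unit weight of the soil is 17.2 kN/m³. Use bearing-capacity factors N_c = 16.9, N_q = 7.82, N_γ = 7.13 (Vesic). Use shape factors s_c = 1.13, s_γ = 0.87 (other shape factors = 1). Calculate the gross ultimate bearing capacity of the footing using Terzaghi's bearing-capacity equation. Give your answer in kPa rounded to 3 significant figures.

q = γ·D_f = 17.2 × 2.95 = 50.74 kPa.
c·N_c·s_c = 19.9 × 16.9 × 1.13 = 380.03 kPa
q·N_q = 50.74 × 7.82 = 396.79 kPa
0.5·γ·B·N_γ·s_γ = 0.5 × 17.2 × 2.7 × 7.13 × 0.87 = 144.04 kPa
q_ult = 380.03 + 396.79 + 144.04 = 920.85 kPa.

q_ult ≈ 921 kPa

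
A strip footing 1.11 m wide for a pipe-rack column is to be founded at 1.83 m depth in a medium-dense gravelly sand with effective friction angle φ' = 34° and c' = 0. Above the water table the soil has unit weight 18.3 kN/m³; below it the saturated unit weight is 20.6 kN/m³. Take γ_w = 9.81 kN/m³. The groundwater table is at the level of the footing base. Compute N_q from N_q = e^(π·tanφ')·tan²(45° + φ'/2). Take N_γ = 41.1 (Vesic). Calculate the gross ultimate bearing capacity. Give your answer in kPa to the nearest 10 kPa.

q_ult ≈ 1230 kPa

tan34° = 0.6745, so N_q = e^(π×0.6745)·tan²(62°) = 8.323 × 3.537 = 29.44.
Overburden at base level: q = 18.3 × 1.83 = 33.489 kPa.
Below the base the soil is submerged, so the ½γBN_γ term uses γ' = 20.6 − 9.81 = 10.79 kN/m³.
Surcharge term q·N_q = 33.489 × 29.44 = 985.91 kPa; self-weight term 0.5·γ·B·N_γ = 0.5 × 10.79 × 1.11 × 41.1 = 246.13 kPa.
q_ult = 985.91 + 246.13 = 1232 kPa.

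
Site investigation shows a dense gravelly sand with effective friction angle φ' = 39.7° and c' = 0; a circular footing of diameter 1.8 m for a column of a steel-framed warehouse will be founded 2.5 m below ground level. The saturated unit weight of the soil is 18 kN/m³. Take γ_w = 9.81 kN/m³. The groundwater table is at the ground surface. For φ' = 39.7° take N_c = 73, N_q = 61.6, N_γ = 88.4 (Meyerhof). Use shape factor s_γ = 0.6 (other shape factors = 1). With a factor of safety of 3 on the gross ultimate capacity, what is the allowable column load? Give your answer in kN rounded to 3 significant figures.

P_all ≈ 1400 kN

Water table at ground surface, so effective unit weight γ' = 18 − 9.81 = 8.19 kN/m³ is used throughout; overburden q = 8.19 × 2.5 = 20.475 kPa; the same γ' applies in the ½γBN_γ term.
Surcharge term q·N_q = 20.475 × 61.6 = 1261.3 kPa; self-weight term 0.5·γ·B·N_γ·s_γ = 0.5 × 8.19 × 1.8 × 88.4 × 0.6 = 390.96 kPa.
q_ult = 1261.3 + 390.96 = 1652.2 kPa.
Gross allowable pressure q_all = 1652.2 / 3 = 550.74 kPa.
Footing area = 2.5447 m², so allowable column load = 550.74 × 2.5447 = 1401.5 kN.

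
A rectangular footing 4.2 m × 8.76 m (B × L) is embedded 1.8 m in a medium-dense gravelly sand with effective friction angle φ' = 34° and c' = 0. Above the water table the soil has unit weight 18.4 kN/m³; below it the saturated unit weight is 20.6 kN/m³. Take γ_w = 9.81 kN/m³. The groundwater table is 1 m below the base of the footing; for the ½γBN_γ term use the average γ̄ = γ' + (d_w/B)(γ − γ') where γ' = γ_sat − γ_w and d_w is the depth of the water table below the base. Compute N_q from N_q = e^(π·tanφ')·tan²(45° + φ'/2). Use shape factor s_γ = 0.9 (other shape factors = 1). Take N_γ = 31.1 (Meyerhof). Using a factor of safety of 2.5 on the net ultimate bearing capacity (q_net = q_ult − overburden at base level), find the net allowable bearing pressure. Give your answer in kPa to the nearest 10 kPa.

N_q = e^(π·tan34°)·tan²(62°) = 29.44.
Effective surcharge at the founding depth q = γ·D_f = 18.4 × 1.8 = 33.12 kPa.
With d_w = 1 m < B, γ̄ = 10.79 + (1/4.2) × (18.4 − 10.79) = 12.602 kN/m³.
q_ult = q·N_q + 0.5·γ·B·N_γ·s_γ
     = 33.12 × 29.44 + 0.5 × 12.602 × 4.2 × 31.1 × 0.9
     = 975.05 + 740.73 = 1715.8 kPa.
q_net = 1715.8 − 33.12 = 1682.7 kPa.
q_all(net) = 1682.7 / 2.5 = 673.06 kPa.

q_all(net) ≈ 670 kPa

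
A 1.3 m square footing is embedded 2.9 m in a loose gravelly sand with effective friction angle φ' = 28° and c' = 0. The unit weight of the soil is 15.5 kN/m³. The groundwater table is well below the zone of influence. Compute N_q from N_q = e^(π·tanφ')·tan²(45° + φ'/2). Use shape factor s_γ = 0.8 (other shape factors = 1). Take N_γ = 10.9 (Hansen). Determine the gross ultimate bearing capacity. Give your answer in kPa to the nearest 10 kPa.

tan28° = 0.5317, so N_q = e^(π×0.5317)·tan²(59°) = 5.314 × 2.77 = 14.72.
q = γ·D_f = 15.5 × 2.9 = 44.95 kPa.
q·N_q = 44.95 × 14.72 = 661.66 kPa
0.5·γ·B·N_γ·s_γ = 0.5 × 15.5 × 1.3 × 10.9 × 0.8 = 87.854 kPa
q_ult = 661.66 + 87.854 = 749.51 kPa.

q_ult ≈ 750 kPa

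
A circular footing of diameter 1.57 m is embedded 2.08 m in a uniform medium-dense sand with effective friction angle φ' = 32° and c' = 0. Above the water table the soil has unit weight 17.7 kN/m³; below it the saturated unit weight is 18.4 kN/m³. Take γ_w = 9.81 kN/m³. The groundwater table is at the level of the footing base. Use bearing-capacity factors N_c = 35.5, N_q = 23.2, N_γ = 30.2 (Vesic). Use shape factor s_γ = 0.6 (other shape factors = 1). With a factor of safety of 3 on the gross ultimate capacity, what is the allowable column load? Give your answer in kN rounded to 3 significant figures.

P_all ≈ 630 kN

Effective surcharge at the founding depth q = γ·D_f = 17.7 × 2.08 = 36.816 kPa.
The water table coincides with the base, so in the self-weight term γ → γ' = 8.59 kN/m³.
q_ult = q·N_q + 0.5·γ·B·N_γ·s_γ
     = 36.816 × 23.2 + 0.5 × 8.59 × 1.57 × 30.2 × 0.6
     = 854.13 + 122.19 = 976.32 kPa.
Gross allowable pressure q_all = 976.32 / 3 = 325.44 kPa.
Footing area = 1.9359 m², so allowable column load = 325.44 × 1.9359 = 630.02 kN.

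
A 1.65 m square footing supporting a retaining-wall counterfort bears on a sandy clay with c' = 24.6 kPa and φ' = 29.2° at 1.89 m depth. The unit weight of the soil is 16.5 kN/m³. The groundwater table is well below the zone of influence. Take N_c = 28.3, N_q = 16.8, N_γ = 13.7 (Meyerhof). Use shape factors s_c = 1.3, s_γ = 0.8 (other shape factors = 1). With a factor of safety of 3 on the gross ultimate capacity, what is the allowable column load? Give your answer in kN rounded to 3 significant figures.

P_all ≈ 1430 kN

q = γ·D_f = 16.5 × 1.89 = 31.185 kPa.
c·N_c·s_c = 24.6 × 28.3 × 1.3 = 905.03 kPa
q·N_q = 31.185 × 16.8 = 523.91 kPa
0.5·γ·B·N_γ·s_γ = 0.5 × 16.5 × 1.65 × 13.7 × 0.8 = 149.19 kPa
q_ult = 905.03 + 523.91 + 149.19 = 1578.1 kPa.
Gross allowable pressure q_all = 1578.1 / 3 = 526.04 kPa.
Footing area = 2.7225 m², so allowable column load = 526.04 × 2.7225 = 1432.2 kN.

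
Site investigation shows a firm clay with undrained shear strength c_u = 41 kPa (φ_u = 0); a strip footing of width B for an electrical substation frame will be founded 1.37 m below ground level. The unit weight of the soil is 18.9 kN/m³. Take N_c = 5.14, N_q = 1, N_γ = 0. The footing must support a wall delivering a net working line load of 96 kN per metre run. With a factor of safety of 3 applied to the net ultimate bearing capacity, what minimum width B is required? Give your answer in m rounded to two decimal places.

Overburden at base level: q = 18.9 × 1.37 = 25.893 kPa.
Cohesion term c·N_c = 41 × 5.14 = 210.74 kPa; surcharge term q·N_q = 25.893 × 1 = 25.893 kPa.
q_ult = 210.74 + 25.893 = 236.63 kPa.
For φ = 0 the ½γBN_γ term vanishes, so q_ult is independent of B. q_net = 236.63 − 25.893 = 210.74 kPa; q_all(net) = 210.74/3 = 70.247 kPa.
Required width B = w / q_all(net) = 96 / 70.247 = 1.367 m.

B = 1.37 m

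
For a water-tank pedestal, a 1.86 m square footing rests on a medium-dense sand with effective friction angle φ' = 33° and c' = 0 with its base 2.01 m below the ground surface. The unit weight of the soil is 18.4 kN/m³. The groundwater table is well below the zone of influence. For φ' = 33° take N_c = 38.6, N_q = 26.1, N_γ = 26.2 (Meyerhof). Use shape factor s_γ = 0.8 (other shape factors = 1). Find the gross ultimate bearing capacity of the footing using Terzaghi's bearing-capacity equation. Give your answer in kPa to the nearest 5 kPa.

Overburden at base level: q = 18.4 × 2.01 = 36.984 kPa.
Surcharge term q·N_q = 36.984 × 26.1 = 965.28 kPa; self-weight term 0.5·γ·B·N_γ·s_γ = 0.5 × 18.4 × 1.86 × 26.2 × 0.8 = 358.67 kPa.
q_ult = 965.28 + 358.67 = 1323.9 kPa.

q_ult ≈ 1325 kPa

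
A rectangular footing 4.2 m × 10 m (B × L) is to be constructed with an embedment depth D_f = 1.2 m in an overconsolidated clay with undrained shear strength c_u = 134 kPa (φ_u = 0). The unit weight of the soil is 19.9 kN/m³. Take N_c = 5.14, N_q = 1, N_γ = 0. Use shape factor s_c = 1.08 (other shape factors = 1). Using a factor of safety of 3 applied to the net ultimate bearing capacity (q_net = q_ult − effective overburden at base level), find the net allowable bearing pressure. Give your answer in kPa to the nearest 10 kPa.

Overburden at base level: q = 19.9 × 1.2 = 23.88 kPa.
Cohesion term c·N_c·s_c = 134 × 5.14 × 1.08 = 743.86 kPa; surcharge term q·N_q = 23.88 × 1 = 23.88 kPa.
q_ult = 743.86 + 23.88 = 767.74 kPa.
Net ultimate: q_net = 767.74 − 23.88 = 743.86 kPa.
q_all(net) = 743.86 / 3 = 247.95 kPa.

q_all(net) ≈ 250 kPa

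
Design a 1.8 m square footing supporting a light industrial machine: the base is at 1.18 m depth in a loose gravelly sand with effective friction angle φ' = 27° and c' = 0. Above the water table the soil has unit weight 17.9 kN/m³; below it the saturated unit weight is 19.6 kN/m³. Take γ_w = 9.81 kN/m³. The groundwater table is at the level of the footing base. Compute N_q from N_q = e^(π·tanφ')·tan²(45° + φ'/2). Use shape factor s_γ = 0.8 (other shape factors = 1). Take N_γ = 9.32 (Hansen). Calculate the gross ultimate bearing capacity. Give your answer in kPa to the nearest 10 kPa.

q_ult ≈ 340 kPa

tan27° = 0.5095, so N_q = e^(π×0.5095)·tan²(58.5°) = 4.957 × 2.663 = 13.2.
q = γ·D_f = 17.9 × 1.18 = 21.122 kPa.
For the ½γBN_γ term take γ' = 19.6 − 9.81 = 9.79 kN/m³ (soil below base is submerged).
q·N_q = 21.122 × 13.199 = 278.79 kPa
0.5·γ·B·N_γ·s_γ = 0.5 × 9.79 × 1.8 × 9.32 × 0.8 = 65.695 kPa
q_ult = 278.79 + 65.695 = 344.49 kPa.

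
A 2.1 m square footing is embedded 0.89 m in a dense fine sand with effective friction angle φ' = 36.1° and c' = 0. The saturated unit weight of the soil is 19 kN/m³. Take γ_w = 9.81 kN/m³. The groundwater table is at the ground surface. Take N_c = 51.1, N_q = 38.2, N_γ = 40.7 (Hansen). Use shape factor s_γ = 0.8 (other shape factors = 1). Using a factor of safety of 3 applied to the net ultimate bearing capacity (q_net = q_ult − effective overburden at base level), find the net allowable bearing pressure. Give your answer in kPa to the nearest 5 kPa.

γ' = 19 − 9.81 = 9.19 kN/m³ (submerged throughout). q = 9.19 × 0.89 = 8.1791 kPa; the same γ' applies in the ½γBN_γ term.
q·N_q = 8.1791 × 38.2 = 312.44 kPa
0.5·γ·B·N_γ·s_γ = 0.5 × 9.19 × 2.1 × 40.7 × 0.8 = 314.19 kPa
q_ult = 312.44 + 314.19 = 626.63 kPa.
Net ultimate: q_net = 626.63 − 8.1791 = 618.45 kPa.
q_all(net) = 618.45 / 3 = 206.15 kPa.

q_all(net) ≈ 205 kPa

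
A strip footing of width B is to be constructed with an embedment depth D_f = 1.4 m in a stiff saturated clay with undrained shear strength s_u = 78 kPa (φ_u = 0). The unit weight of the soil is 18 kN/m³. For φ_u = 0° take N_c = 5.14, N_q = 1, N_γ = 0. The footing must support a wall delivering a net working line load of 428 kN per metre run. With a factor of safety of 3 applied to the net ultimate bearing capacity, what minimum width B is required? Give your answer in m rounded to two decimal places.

B = 3.20 m

Effective surcharge at the founding depth q = γ·D_f = 18 × 1.4 = 25.2 kPa.
q_ult = c·N_c + q·N_q
     = 78 × 5.14 + 25.2 × 1
     = 400.92 + 25.2 = 426.12 kPa.
For φ = 0 the ½γBN_γ term vanishes, so q_ult is independent of B. q_net = 426.12 − 25.2 = 400.92 kPa; q_all(net) = 400.92/3 = 133.64 kPa.
Required width B = w / q_all(net) = 428 / 133.64 = 3.203 m.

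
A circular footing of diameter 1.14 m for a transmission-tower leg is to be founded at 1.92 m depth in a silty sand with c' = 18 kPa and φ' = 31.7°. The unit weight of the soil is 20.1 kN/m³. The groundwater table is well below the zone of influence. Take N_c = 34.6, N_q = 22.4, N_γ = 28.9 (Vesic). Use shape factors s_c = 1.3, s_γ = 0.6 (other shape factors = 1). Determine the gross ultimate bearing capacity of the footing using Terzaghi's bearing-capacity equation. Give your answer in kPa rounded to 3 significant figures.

q_ult ≈ 1870 kPa

Effective surcharge at the founding depth q = γ·D_f = 20.1 × 1.92 = 38.592 kPa.
q_ult = c·N_c·s_c + q·N_q + 0.5·γ·B·N_γ·s_γ
     = 18 × 34.6 × 1.3 + 38.592 × 22.4 + 0.5 × 20.1 × 1.14 × 28.9 × 0.6
     = 809.64 + 864.46 + 198.66 = 1872.8 kPa.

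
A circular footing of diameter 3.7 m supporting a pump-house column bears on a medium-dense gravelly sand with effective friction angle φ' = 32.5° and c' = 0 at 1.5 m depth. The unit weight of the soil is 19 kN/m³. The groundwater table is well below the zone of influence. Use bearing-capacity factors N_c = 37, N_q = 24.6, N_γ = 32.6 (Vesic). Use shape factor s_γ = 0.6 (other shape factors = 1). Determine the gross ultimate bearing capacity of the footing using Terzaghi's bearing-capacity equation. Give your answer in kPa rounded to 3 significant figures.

Effective surcharge at the founding depth q = γ·D_f = 19 × 1.5 = 28.5 kPa.
q_ult = q·N_q + 0.5·γ·B·N_γ·s_γ
     = 28.5 × 24.6 + 0.5 × 19 × 3.7 × 32.6 × 0.6
     = 701.1 + 687.53 = 1388.6 kPa.

q_ult ≈ 1390 kPa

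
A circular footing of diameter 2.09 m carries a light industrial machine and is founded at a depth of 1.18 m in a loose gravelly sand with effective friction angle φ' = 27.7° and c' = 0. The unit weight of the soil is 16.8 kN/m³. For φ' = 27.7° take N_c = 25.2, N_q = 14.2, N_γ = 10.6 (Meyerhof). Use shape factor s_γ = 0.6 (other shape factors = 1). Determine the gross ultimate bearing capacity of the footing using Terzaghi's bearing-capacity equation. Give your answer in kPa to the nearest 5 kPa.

q_ult ≈ 395 kPa

q = γ·D_f = 16.8 × 1.18 = 19.824 kPa.
q·N_q = 19.824 × 14.2 = 281.5 kPa
0.5·γ·B·N_γ·s_γ = 0.5 × 16.8 × 2.09 × 10.6 × 0.6 = 111.66 kPa
q_ult = 281.5 + 111.66 = 393.16 kPa.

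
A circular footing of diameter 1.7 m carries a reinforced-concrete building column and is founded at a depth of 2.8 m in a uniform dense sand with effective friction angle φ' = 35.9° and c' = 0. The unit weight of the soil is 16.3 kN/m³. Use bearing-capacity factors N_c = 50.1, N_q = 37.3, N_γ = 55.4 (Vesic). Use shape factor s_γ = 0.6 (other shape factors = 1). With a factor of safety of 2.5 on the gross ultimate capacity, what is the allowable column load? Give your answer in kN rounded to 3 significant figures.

Overburden at base level: q = 16.3 × 2.8 = 45.64 kPa.
Surcharge term q·N_q = 45.64 × 37.3 = 1702.4 kPa; self-weight term 0.5·γ·B·N_γ·s_γ = 0.5 × 16.3 × 1.7 × 55.4 × 0.6 = 460.54 kPa.
q_ult = 1702.4 + 460.54 = 2162.9 kPa.
Gross allowable pressure q_all = 2162.9 / 2.5 = 865.16 kPa.
Footing area = 2.2698 m², so allowable column load = 865.16 × 2.2698 = 1963.8 kN.

P_all ≈ 1960 kN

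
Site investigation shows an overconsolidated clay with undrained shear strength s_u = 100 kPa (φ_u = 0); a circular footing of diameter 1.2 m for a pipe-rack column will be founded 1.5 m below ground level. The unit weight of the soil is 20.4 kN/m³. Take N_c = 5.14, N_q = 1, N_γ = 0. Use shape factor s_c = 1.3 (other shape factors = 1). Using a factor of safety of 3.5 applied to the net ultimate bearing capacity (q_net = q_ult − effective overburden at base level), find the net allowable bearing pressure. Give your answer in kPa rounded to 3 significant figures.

q_all(net) ≈ 191 kPa

q = γ·D_f = 20.4 × 1.5 = 30.6 kPa.
c·N_c·s_c = 100 × 5.14 × 1.3 = 668.2 kPa
q·N_q = 30.6 × 1 = 30.6 kPa
q_ult = 668.2 + 30.6 = 698.8 kPa.
Net ultimate: q_net = 698.8 − 30.6 = 668.2 kPa.
q_all(net) = 668.2 / 3.5 = 190.91 kPa.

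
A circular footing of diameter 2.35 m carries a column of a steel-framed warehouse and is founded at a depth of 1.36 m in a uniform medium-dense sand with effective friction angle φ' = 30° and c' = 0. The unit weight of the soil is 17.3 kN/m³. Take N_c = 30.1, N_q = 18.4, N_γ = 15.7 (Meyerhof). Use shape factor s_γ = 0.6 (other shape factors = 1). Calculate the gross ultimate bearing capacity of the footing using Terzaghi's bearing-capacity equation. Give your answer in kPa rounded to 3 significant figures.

q = γ·D_f = 17.3 × 1.36 = 23.528 kPa.
q·N_q = 23.528 × 18.4 = 432.92 kPa
0.5·γ·B·N_γ·s_γ = 0.5 × 17.3 × 2.35 × 15.7 × 0.6 = 191.49 kPa
q_ult = 432.92 + 191.49 = 624.4 kPa.

q_ult ≈ 624 kPa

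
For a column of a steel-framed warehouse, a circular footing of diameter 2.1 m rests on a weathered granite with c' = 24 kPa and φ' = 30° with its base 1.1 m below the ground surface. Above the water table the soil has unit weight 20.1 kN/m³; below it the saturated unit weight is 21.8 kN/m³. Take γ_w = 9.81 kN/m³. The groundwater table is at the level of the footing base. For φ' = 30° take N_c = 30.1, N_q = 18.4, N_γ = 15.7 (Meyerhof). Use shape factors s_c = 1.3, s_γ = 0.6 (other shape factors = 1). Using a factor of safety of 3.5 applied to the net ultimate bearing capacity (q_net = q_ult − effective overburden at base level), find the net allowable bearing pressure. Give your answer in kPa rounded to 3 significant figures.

q_all(net) ≈ 412 kPa

Effective surcharge at the founding depth q = γ·D_f = 20.1 × 1.1 = 22.11 kPa.
The water table coincides with the base, so in the self-weight term γ → γ' = 11.99 kN/m³.
q_ult = c·N_c·s_c + q·N_q + 0.5·γ·B·N_γ·s_γ
     = 24 × 30.1 × 1.3 + 22.11 × 18.4 + 0.5 × 11.99 × 2.1 × 15.7 × 0.6
     = 939.12 + 406.82 + 118.59 = 1464.5 kPa.
Net ultimate: q_net = 1464.5 − 22.11 = 1442.4 kPa.
q_all(net) = 1442.4 / 3.5 = 412.12 kPa.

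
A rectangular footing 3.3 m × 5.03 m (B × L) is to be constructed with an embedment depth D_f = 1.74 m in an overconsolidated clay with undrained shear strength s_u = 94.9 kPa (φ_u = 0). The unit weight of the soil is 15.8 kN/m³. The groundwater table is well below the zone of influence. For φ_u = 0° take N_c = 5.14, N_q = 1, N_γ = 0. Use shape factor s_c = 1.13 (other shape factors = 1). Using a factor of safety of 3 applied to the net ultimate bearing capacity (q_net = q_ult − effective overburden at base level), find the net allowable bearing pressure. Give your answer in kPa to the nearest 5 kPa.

q = γ·D_f = 15.8 × 1.74 = 27.492 kPa.
c·N_c·s_c = 94.9 × 5.14 × 1.13 = 551.2 kPa
q·N_q = 27.492 × 1 = 27.492 kPa
q_ult = 551.2 + 27.492 = 578.69 kPa.
Net ultimate: q_net = 578.69 − 27.492 = 551.2 kPa.
q_all(net) = 551.2 / 3 = 183.73 kPa.

q_all(net) ≈ 185 kPa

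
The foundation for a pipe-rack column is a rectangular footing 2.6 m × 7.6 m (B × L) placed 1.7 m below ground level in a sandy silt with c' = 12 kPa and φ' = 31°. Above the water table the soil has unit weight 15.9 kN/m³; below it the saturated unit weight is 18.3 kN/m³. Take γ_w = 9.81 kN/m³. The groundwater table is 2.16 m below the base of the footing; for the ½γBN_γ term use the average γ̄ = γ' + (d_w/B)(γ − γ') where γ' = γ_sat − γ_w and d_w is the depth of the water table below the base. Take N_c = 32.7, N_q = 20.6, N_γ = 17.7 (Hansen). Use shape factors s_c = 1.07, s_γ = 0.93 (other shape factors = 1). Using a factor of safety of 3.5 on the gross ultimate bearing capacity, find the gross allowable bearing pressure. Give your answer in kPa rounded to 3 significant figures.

Overburden at base level: q = 15.9 × 1.7 = 27.03 kPa.
The water table is 2.16 m below the base (< B = 2.6 m), so the ½γBN_γ term uses γ̄ = γ' + (d_w/B)(γ − γ') = 8.49 + (2.16/2.6)(15.9 − 8.49) = 14.646 kN/m³.
Cohesion term c·N_c·s_c = 12 × 32.7 × 1.07 = 419.87 kPa; surcharge term q·N_q = 27.03 × 20.6 = 556.82 kPa; self-weight term 0.5·γ·B·N_γ·s_γ = 0.5 × 14.646 × 2.6 × 17.7 × 0.93 = 313.41 kPa.
q_ult = 419.87 + 556.82 + 313.41 = 1290.1 kPa.
q_all = 1290.1 / 3.5 = 368.6 kPa.

q_all ≈ 369 kPa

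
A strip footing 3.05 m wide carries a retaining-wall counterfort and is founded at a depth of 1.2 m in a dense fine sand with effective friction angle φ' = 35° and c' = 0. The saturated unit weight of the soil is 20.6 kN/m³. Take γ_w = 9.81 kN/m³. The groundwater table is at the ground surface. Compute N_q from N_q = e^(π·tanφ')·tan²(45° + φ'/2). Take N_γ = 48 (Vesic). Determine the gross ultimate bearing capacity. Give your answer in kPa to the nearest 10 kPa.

tan35° = 0.7002, so N_q = e^(π×0.7002)·tan²(62.5°) = 9.023 × 3.69 = 33.3.
Water table at ground surface, so effective unit weight γ' = 20.6 − 9.81 = 10.79 kN/m³ is used throughout; overburden q = 10.79 × 1.2 = 12.948 kPa; the same γ' applies in the ½γBN_γ term.
Surcharge term q·N_q = 12.948 × 33.296 = 431.12 kPa; self-weight term 0.5·γ·B·N_γ = 0.5 × 10.79 × 3.05 × 48 = 789.83 kPa.
q_ult = 431.12 + 789.83 = 1220.9 kPa.

q_ult ≈ 1220 kPa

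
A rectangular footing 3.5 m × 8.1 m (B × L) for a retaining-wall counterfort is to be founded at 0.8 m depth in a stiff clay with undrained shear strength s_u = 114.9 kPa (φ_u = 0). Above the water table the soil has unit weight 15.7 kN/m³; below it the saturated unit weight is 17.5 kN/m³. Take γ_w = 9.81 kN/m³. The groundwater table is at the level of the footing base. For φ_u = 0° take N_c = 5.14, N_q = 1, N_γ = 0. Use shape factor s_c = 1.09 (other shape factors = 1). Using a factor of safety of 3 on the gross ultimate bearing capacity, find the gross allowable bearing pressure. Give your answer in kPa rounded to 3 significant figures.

Overburden at base level: q = 15.7 × 0.8 = 12.56 kPa.
Cohesion term c·N_c·s_c = 114.9 × 5.14 × 1.09 = 643.74 kPa; surcharge term q·N_q = 12.56 × 1 = 12.56 kPa.
q_ult = 643.74 + 12.56 = 656.3 kPa.
q_all = 656.3 / 3 = 218.77 kPa.

q_all ≈ 219 kPa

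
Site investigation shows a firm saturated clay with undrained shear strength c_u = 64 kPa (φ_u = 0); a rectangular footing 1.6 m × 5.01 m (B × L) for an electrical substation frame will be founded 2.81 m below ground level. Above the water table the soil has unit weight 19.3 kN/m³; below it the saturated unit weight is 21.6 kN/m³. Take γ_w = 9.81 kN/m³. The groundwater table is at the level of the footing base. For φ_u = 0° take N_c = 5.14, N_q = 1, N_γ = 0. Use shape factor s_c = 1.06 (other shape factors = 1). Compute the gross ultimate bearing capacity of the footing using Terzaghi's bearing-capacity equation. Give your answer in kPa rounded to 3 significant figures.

q_ult ≈ 403 kPa

Effective surcharge at the founding depth q = γ·D_f = 19.3 × 2.81 = 54.233 kPa.
q_ult = c·N_c·s_c + q·N_q
     = 64 × 5.14 × 1.06 + 54.233 × 1
     = 348.7 + 54.233 = 402.93 kPa.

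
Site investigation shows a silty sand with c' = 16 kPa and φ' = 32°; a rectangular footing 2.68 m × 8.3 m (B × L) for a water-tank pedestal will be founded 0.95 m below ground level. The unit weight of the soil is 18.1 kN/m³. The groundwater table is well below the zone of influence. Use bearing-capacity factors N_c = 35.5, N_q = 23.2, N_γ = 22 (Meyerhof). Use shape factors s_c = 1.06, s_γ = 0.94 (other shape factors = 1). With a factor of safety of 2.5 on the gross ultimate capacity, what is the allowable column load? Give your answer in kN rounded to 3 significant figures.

P_all ≈ 13400 kN

q = γ·D_f = 18.1 × 0.95 = 17.195 kPa.
c·N_c·s_c = 16 × 35.5 × 1.06 = 602.08 kPa
q·N_q = 17.195 × 23.2 = 398.92 kPa
0.5·γ·B·N_γ·s_γ = 0.5 × 18.1 × 2.68 × 22 × 0.94 = 501.57 kPa
q_ult = 602.08 + 398.92 + 501.57 = 1502.6 kPa.
Gross allowable pressure q_all = 1502.6 / 2.5 = 601.03 kPa.
Footing area = 22.244 m², so allowable column load = 601.03 × 22.244 = 13369 kN.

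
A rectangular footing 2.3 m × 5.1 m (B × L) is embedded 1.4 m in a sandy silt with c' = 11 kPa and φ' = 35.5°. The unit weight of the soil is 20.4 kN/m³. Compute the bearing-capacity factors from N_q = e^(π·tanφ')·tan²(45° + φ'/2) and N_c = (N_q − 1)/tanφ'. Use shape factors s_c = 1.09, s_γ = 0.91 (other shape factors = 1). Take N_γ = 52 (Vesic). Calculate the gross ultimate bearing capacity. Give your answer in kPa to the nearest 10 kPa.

tan35.5° = 0.7133, so N_q = e^(π×0.7133)·tan²(62.75°) = 9.402 × 3.77 = 35.44.
N_c = (35.44 − 1)/tan35.5° = 48.29.
Overburden at base level: q = 20.4 × 1.4 = 28.56 kPa.
Cohesion term c·N_c·s_c = 11 × 48.287 × 1.09 = 578.96 kPa; surcharge term q·N_q = 28.56 × 35.443 = 1012.2 kPa; self-weight term 0.5·γ·B·N_γ·s_γ = 0.5 × 20.4 × 2.3 × 52 × 0.91 = 1110.1 kPa.
q_ult = 578.96 + 1012.2 + 1110.1 = 2701.3 kPa.

q_ult ≈ 2700 kPa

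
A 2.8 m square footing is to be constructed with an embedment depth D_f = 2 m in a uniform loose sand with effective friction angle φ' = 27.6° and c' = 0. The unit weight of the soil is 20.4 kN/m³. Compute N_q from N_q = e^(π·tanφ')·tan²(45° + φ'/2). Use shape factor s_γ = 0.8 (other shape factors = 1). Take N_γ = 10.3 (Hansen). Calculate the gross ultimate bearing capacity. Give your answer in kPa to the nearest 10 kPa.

q_ult ≈ 810 kPa

tan27.6° = 0.5228, so N_q = e^(π×0.5228)·tan²(58.8°) = 5.167 × 2.726 = 14.09.
q = γ·D_f = 20.4 × 2 = 40.8 kPa.
q·N_q = 40.8 × 14.089 = 574.83 kPa
0.5·γ·B·N_γ·s_γ = 0.5 × 20.4 × 2.8 × 10.3 × 0.8 = 235.33 kPa
q_ult = 574.83 + 235.33 = 810.16 kPa.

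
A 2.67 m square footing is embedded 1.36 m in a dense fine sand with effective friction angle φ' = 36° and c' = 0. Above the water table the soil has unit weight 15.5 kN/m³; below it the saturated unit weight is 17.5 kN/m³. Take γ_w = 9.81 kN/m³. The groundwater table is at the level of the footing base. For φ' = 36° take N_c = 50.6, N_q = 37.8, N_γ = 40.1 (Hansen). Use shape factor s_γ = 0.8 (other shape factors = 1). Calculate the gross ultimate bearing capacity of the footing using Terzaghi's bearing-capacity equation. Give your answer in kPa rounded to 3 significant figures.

Overburden at base level: q = 15.5 × 1.36 = 21.08 kPa.
Below the base the soil is submerged, so the ½γBN_γ term uses γ' = 17.5 − 9.81 = 7.69 kN/m³.
Surcharge term q·N_q = 21.08 × 37.8 = 796.82 kPa; self-weight term 0.5·γ·B·N_γ·s_γ = 0.5 × 7.69 × 2.67 × 40.1 × 0.8 = 329.34 kPa.
q_ult = 796.82 + 329.34 = 1126.2 kPa.

q_ult ≈ 1130 kPa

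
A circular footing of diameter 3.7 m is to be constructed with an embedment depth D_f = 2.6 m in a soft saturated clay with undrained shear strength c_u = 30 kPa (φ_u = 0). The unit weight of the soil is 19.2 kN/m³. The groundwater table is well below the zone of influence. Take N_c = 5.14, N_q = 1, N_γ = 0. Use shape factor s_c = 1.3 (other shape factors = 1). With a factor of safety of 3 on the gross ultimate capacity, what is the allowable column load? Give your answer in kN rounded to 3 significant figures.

q = γ·D_f = 19.2 × 2.6 = 49.92 kPa.
c·N_c·s_c = 30 × 5.14 × 1.3 = 200.46 kPa
q·N_q = 49.92 × 1 = 49.92 kPa
q_ult = 200.46 + 49.92 = 250.38 kPa.
Gross allowable pressure q_all = 250.38 / 3 = 83.46 kPa.
Footing area = 10.7521 m², so allowable column load = 83.46 × 10.7521 = 897.37 kN.

P_all ≈ 897 kN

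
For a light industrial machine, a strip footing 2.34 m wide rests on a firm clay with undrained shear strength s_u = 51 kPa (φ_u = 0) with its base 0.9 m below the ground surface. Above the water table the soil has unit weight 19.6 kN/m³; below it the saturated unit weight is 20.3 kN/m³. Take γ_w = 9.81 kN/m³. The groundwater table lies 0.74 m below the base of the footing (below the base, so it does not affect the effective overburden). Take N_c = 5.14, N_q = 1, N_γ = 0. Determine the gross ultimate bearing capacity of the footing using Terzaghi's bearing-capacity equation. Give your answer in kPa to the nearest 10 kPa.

q_ult ≈ 280 kPa

Overburden at base level: q = 19.6 × 0.9 = 17.64 kPa.
Cohesion term c·N_c = 51 × 5.14 = 262.14 kPa; surcharge term q·N_q = 17.64 × 1 = 17.64 kPa.
q_ult = 262.14 + 17.64 = 279.78 kPa.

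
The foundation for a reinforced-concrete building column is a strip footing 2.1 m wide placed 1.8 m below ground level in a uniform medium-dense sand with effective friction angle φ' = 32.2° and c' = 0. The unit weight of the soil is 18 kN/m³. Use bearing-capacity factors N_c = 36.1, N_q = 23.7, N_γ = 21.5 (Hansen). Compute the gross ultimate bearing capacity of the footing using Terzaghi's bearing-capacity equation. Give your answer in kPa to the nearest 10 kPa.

Overburden at base level: q = 18 × 1.8 = 32.4 kPa.
Surcharge term q·N_q = 32.4 × 23.7 = 767.88 kPa; self-weight term 0.5·γ·B·N_γ = 0.5 × 18 × 2.1 × 21.5 = 406.35 kPa.
q_ult = 767.88 + 406.35 = 1174.2 kPa.

q_ult ≈ 1170 kPa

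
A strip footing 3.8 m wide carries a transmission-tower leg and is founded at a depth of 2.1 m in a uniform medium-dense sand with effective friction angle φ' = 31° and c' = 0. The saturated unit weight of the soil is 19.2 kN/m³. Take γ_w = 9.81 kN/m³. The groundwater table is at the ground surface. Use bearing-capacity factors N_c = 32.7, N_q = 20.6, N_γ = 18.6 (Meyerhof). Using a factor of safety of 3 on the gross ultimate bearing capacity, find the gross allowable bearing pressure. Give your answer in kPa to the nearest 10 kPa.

Water table at ground surface, so effective unit weight γ' = 19.2 − 9.81 = 9.39 kN/m³ is used throughout; overburden q = 9.39 × 2.1 = 19.719 kPa; the same γ' applies in the ½γBN_γ term.
Surcharge term q·N_q = 19.719 × 20.6 = 406.21 kPa; self-weight term 0.5·γ·B·N_γ = 0.5 × 9.39 × 3.8 × 18.6 = 331.84 kPa.
q_ult = 406.21 + 331.84 = 738.05 kPa.
q_all = 738.05 / 3 = 246.02 kPa.

q_all ≈ 250 kPa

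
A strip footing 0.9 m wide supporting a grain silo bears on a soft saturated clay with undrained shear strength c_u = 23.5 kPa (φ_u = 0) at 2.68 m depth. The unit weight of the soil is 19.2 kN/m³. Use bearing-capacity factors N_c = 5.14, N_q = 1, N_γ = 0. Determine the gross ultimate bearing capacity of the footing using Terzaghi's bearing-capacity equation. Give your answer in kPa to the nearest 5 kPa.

q = γ·D_f = 19.2 × 2.68 = 51.456 kPa.
c·N_c = 23.5 × 5.14 = 120.79 kPa
q·N_q = 51.456 × 1 = 51.456 kPa
q_ult = 120.79 + 51.456 = 172.25 kPa.

q_ult ≈ 170 kPa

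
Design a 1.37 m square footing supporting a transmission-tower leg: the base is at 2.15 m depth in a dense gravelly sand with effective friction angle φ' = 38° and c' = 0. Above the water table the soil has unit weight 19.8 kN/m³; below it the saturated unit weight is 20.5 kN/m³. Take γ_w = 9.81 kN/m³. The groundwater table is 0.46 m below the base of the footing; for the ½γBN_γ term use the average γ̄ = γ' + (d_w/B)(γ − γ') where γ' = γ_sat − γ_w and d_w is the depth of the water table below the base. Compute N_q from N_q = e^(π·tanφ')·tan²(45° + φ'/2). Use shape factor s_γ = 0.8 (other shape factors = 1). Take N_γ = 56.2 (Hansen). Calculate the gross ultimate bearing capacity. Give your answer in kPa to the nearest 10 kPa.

q_ult ≈ 2510 kPa

tan38° = 0.7813, so N_q = e^(π×0.7813)·tan²(64°) = 11.64 × 4.204 = 48.93.
q = γ·D_f = 19.8 × 2.15 = 42.57 kPa.
γ' = 10.69 kN/m³; averaging over the depth B below the base, γ̄ = γ' + (d_w/B)(γ − γ') = 13.749 kN/m³.
q·N_q = 42.57 × 48.933 = 2083.1 kPa
0.5·γ·B·N_γ·s_γ = 0.5 × 13.749 × 1.37 × 56.2 × 0.8 = 423.43 kPa
q_ult = 2083.1 + 423.43 = 2506.5 kPa.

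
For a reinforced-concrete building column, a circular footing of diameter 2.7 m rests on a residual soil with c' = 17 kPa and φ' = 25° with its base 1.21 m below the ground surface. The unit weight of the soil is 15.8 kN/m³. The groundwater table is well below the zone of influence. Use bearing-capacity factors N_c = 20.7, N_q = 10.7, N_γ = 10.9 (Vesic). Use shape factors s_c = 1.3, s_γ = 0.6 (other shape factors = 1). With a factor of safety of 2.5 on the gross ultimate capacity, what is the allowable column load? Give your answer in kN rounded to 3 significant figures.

P_all ≈ 1840 kN

Effective surcharge at the founding depth q = γ·D_f = 15.8 × 1.21 = 19.118 kPa.
q_ult = c·N_c·s_c + q·N_q + 0.5·γ·B·N_γ·s_γ
     = 17 × 20.7 × 1.3 + 19.118 × 10.7 + 0.5 × 15.8 × 2.7 × 10.9 × 0.6
     = 457.47 + 204.56 + 139.5 = 801.53 kPa.
Gross allowable pressure q_all = 801.53 / 2.5 = 320.61 kPa.
Footing area = 5.7256 m², so allowable column load = 320.61 × 5.7256 = 1835.7 kN.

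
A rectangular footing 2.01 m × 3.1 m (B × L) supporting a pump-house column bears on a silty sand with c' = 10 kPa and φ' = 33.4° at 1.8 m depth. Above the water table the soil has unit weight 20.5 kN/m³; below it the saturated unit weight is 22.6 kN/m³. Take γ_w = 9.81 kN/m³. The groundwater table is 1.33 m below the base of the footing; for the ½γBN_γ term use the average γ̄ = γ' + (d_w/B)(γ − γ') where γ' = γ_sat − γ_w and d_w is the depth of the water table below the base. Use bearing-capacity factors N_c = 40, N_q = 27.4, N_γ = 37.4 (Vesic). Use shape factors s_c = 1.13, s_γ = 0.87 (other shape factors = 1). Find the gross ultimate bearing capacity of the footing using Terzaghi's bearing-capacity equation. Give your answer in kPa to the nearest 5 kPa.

Effective surcharge at the founding depth q = γ·D_f = 20.5 × 1.8 = 36.9 kPa.
With d_w = 1.33 m < B, γ̄ = 12.79 + (1.33/2.01) × (20.5 − 12.79) = 17.892 kN/m³.
q_ult = c·N_c·s_c + q·N_q + 0.5·γ·B·N_γ·s_γ
     = 10 × 40 × 1.13 + 36.9 × 27.4 + 0.5 × 17.892 × 2.01 × 37.4 × 0.87
     = 452 + 1011.1 + 585.07 = 2048.1 kPa.

q_ult ≈ 2050 kPa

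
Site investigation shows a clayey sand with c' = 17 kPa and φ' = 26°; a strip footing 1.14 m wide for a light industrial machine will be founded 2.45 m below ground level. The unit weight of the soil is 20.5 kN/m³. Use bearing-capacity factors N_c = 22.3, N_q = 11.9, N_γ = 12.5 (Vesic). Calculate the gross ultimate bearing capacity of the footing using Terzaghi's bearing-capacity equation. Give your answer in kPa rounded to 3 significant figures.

Effective surcharge at the founding depth q = γ·D_f = 20.5 × 2.45 = 50.225 kPa.
q_ult = c·N_c + q·N_q + 0.5·γ·B·N_γ
     = 17 × 22.3 + 50.225 × 11.9 + 0.5 × 20.5 × 1.14 × 12.5
     = 379.1 + 597.68 + 146.06 = 1122.8 kPa.

q_ult ≈ 1120 kPa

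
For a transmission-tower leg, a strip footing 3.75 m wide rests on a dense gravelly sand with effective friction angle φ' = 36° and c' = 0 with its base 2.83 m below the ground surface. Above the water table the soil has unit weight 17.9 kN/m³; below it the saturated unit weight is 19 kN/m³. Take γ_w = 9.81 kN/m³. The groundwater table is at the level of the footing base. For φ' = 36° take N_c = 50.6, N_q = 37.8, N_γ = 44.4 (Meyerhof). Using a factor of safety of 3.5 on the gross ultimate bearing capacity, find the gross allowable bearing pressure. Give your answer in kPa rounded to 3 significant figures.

q_all ≈ 766 kPa

Effective surcharge at the founding depth q = γ·D_f = 17.9 × 2.83 = 50.657 kPa.
The water table coincides with the base, so in the self-weight term γ → γ' = 9.19 kN/m³.
q_ult = q·N_q + 0.5·γ·B·N_γ
     = 50.657 × 37.8 + 0.5 × 9.19 × 3.75 × 44.4
     = 1914.8 + 765.07 = 2679.9 kPa.
q_all = 2679.9 / 3.5 = 765.69 kPa.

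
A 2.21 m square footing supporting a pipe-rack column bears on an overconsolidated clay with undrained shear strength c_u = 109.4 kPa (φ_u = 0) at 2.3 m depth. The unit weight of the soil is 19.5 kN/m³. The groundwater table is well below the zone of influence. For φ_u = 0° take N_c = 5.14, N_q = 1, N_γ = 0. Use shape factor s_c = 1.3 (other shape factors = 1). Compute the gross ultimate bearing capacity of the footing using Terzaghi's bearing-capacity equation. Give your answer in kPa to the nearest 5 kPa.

Effective surcharge at the founding depth q = γ·D_f = 19.5 × 2.3 = 44.85 kPa.
q_ult = c·N_c·s_c + q·N_q
     = 109.4 × 5.14 × 1.3 + 44.85 × 1
     = 731.01 + 44.85 = 775.86 kPa.

q_ult ≈ 775 kPa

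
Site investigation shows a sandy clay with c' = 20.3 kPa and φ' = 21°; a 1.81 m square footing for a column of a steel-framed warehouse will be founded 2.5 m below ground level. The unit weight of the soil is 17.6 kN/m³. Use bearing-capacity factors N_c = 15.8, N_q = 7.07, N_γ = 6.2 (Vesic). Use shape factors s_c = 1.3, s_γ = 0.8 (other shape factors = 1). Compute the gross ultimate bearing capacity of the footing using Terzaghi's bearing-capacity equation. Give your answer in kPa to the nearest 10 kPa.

Effective surcharge at the founding depth q = γ·D_f = 17.6 × 2.5 = 44 kPa.
q_ult = c·N_c·s_c + q·N_q + 0.5·γ·B·N_γ·s_γ
     = 20.3 × 15.8 × 1.3 + 44 × 7.07 + 0.5 × 17.6 × 1.81 × 6.2 × 0.8
     = 416.96 + 311.08 + 79.003 = 807.04 kPa.

q_ult ≈ 810 kPa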